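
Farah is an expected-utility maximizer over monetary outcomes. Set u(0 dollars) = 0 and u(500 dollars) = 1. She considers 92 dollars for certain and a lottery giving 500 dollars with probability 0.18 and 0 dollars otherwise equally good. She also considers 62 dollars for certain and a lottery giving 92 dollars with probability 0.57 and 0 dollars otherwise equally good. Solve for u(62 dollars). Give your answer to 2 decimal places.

0.10

First, u(92 dollars) = 0.18·u(500 dollars) + 0.82·u(0 dollars) = 0.18.
Chaining: u(62 dollars) = 0.57·0.18 + 0.43·0.00 = 0.1026.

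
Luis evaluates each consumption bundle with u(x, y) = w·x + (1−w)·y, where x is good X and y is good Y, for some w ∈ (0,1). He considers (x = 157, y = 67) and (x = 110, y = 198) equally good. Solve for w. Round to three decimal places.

w = 0.736

u(157,67) = u(110,198) means w·157 + (1−w)·67 = w·110 + (1−w)·198.
Collecting terms: w·47 = (1−w)·131.
So w/(1−w) = 131/47 = 2.7872, giving w = 131/(47+131) = 0.736.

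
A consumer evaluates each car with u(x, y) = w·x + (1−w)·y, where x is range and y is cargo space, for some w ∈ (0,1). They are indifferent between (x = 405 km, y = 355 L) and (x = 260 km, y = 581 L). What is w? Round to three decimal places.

w = 0.609

Equating utilities: w·405 + (1−w)·355 = w·260 + (1−w)·581.
Collecting terms: w·145 = (1−w)·226.
The marginal rate of substitution is 226/145, so w = 226/(145+226) = 0.609.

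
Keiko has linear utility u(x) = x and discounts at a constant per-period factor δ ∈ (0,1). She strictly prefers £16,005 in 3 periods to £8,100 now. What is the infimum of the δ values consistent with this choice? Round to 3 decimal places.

δ > 0.797

Comparing present values: 8100 < δ^3·16005.
Hence δ^3 > 8100/16005 = 0.50609, and x ↦ x^(1/3) is increasing on (0,∞).
δ > 0.50609^(1/3) = 0.797.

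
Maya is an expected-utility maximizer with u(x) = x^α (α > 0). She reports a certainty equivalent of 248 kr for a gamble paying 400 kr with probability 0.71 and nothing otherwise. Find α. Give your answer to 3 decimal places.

α ≈ 0.716

The lottery's expected utility is 0.71·u(400) + 0.29·u(0) = 0.71·400^α (since u(0) = 0 for α > 0).
Setting u(248) equal to that: 248^α = 0.71·400^α ⇒ (248/400)^α = 0.71.
α = ln(0.71) / ln(248/400) = -0.342490/-0.478036 ≈ 0.716.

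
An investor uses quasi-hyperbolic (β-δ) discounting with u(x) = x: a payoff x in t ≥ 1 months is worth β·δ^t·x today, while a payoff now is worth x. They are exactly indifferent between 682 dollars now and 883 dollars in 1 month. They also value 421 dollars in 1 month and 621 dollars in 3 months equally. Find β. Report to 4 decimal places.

Both payoffs in the second observation are in the future, so β drops out: δ^1·421 = δ^3·621 ⇒ δ^2 = 421/621 = 0.67794, so δ = 0.82337.
The first indifference: 682 = β·δ·883, so β = 682/(δ·883) = 682/(0.82337·883) ≈ 0.9381.

β ≈ 0.9381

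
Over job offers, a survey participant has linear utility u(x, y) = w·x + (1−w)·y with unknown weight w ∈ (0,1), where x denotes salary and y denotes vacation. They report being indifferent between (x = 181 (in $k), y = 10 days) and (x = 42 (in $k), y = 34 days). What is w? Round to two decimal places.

w = 0.15

Equating utilities: w·181 + (1−w)·10 = w·42 + (1−w)·34.
Collecting terms: w·139 = (1−w)·24.
So w/(1−w) = 24/139 = 0.1727, giving w = 24/(139+24) = 0.15.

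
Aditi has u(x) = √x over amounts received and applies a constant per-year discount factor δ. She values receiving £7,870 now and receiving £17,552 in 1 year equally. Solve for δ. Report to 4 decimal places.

Equating discounted utilities: u(7870) = δ·u(17552) ⇒ δ = u(7870)/u(17552).
With u(x) = √x: δ = √7870/√17552 = √(7870/17552) = 0.66961.

δ ≈ 0.6696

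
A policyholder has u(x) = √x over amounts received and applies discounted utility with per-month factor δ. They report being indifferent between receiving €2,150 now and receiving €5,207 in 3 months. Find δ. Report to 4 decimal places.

Equating discounted utilities: u(2150) = δ^3·u(5207) ⇒ δ^3 = u(2150)/u(5207).
Since u(x) = √x, δ^3 = √(2150/5207) = 0.64258.
So δ = 0.64258^(1/3) ≈ 0.8629.

δ ≈ 0.8629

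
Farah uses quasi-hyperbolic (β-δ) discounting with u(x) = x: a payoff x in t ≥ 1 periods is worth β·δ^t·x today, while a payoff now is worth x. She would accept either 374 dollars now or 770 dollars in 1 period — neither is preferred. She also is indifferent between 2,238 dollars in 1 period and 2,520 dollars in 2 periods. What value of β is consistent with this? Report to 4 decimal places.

β ≈ 0.5469

Both payoffs in the second observation are in the future, so β drops out: δ^1·2238 = δ^2·2520 ⇒ δ = 2238/2520 = 0.88810.
The first indifference: 374 = β·δ·770, so β = 374/(δ·770) = 374/(0.88810·770) ≈ 0.5469.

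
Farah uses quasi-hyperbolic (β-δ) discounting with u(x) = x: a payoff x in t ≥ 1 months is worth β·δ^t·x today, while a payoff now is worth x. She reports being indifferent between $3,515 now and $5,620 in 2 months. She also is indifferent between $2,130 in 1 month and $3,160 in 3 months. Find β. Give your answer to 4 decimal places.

From the later pair, β·δ^1·2130 = β·δ^3·3160; dividing through, δ^2 = 2130/3160 = 0.67405, so δ = 0.82101.
The first indifference: 3515 = β·δ^2·5620, so β = 3515/(δ^2·5620) = 3515/(0.67405·5620) ≈ 0.9279.

β ≈ 0.9279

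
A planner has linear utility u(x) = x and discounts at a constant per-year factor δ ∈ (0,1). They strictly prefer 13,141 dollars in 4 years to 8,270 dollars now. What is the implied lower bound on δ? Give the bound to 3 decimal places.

δ > 0.891

The preference means 8270 < δ^4·13141.
Dividing by 13141: δ^4 > 0.62933. Both sides are positive, so the 4th root keeps the direction.
δ > 0.62933^(1/4) = 0.891.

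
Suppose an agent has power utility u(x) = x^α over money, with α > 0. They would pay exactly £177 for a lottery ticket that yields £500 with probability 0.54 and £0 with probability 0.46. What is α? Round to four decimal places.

α ≈ 0.5934

Since u(0) = 0, the lottery's EU is 0.54·500^α.
Equating: 177^α = 0.54·500^α, i.e. 0.3540^α = 0.54.
Take logs: α = ln 0.54 / ln(177/500) ≈ 0.593366.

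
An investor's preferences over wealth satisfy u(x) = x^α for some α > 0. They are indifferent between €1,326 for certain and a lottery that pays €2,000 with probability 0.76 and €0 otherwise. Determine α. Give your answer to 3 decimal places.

The lottery's expected utility is 0.76·u(2000) + 0.24·u(0) = 0.76·2000^α (since u(0) = 0 for α > 0).
Setting u(1326) equal to that: 1326^α = 0.76·2000^α ⇒ (1326/2000)^α = 0.76.
Taking logs: α·ln(1326/2000) = ln(0.76), so α = -0.274437 / -0.410980 ≈ 0.668.

α ≈ 0.668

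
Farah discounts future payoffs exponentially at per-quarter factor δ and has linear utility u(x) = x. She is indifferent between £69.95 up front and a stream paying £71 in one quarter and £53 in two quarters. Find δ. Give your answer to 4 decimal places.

Equating present values: 69.95 = 71δ + 53δ².
That is, 53δ² + 71δ − 69.95 = 0, a quadratic in δ.
The positive root is δ = [−71 + √(71² + 4·53·69.95)] / (2·53) = (−71 + 140.962)/106 ≈ 0.6600.

δ ≈ 0.6600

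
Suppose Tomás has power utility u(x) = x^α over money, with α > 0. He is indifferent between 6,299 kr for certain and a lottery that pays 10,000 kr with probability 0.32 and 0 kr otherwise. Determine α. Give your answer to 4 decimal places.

α ≈ 2.4653

EU(lottery) = 0.32·10000^α + 0.68·0 = 0.32·10000^α.
Setting u(6299) equal to that: 6299^α = 0.32·10000^α ⇒ (6299/10000)^α = 0.32.
Take logs: α = ln 0.32 / ln(6299/10000) ≈ 2.465272.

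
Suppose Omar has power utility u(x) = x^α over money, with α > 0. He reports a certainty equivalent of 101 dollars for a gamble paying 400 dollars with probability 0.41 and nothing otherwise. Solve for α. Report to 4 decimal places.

EU(lottery) = 0.41·400^α + 0.59·0 = 0.41·400^α.
Indifference: 101^α = 0.41·400^α, so (101/400)^α = 0.41.
Take logs: α = ln 0.41 / ln(101/400) ≈ 0.647802.

α ≈ 0.6478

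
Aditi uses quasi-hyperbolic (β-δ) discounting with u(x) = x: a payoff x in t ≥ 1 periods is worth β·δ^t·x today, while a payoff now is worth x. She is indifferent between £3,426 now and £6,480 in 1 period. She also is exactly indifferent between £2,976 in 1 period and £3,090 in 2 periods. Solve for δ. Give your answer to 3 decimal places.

δ ≈ 0.963

The second indifference involves only future payoffs, so β cancels: β·δ^1·2976 = β·δ^2·3090, giving δ = 2976/3090 = 0.96311.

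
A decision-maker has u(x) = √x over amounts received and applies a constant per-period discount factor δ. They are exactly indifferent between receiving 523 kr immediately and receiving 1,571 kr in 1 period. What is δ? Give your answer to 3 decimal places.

δ ≈ 0.577

Equating discounted utilities: u(523) = δ·u(1571) ⇒ δ = u(523)/u(1571).
Since u(x) = √x, δ = √(523/1571) = 0.57698.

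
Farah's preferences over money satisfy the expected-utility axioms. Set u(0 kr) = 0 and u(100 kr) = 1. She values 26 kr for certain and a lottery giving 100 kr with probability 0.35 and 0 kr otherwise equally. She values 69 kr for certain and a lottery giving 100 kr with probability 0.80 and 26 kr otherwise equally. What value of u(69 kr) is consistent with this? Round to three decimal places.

The first gamble pins u(26 kr): it must equal 0.35·1 + 0.65·0 = 0.35.
The second indifference gives u(69 kr) = 0.80·u(100 kr) + 0.20·u(26 kr) = 0.80·1.00 + 0.20·0.35 = 0.8700.

0.870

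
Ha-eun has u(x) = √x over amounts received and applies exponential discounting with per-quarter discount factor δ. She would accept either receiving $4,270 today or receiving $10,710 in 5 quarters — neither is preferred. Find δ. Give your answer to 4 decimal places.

Equating discounted utilities: u(4270) = δ^5·u(10710) ⇒ δ^5 = u(4270)/u(10710).
Since u(x) = √x, δ^5 = √(4270/10710) = 0.63142.
So δ = 0.63142^(1/5) ≈ 0.9121.

δ ≈ 0.9121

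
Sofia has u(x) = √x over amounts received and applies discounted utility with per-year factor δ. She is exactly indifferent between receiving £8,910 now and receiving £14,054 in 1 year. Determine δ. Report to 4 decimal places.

δ ≈ 0.7962

Equating discounted utilities: u(8910) = δ·u(14054) ⇒ δ = u(8910)/u(14054).
With u(x) = √x: δ = √8910/√14054 = √(8910/14054) = 0.79623.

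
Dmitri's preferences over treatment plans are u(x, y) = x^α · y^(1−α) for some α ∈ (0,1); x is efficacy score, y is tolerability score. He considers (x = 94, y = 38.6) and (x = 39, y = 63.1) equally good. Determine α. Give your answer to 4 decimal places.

Set the two utilities equal: 94^α·38.6^(1−α) = 39^α·63.1^(1−α).
Rearrange to (94/39)^α = (63.1/38.6)^(1−α) and take logs: α·0.8797331 = (1−α)·0.4914685.
Thus α·(1.3712016) = 0.4914685, so α = 0.4914685/1.3712016 ≈ 0.3584.

α ≈ 0.3584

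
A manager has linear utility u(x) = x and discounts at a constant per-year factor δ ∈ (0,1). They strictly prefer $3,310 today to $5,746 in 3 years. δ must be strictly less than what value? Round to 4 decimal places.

δ < 0.8321

The preference means 3310 > δ^3·5746.
Dividing by 5746: δ^3 < 0.57605. Both sides are positive, so the cube root keeps the direction.
δ < (3310/5746)^(1/3) ≈ 0.8321.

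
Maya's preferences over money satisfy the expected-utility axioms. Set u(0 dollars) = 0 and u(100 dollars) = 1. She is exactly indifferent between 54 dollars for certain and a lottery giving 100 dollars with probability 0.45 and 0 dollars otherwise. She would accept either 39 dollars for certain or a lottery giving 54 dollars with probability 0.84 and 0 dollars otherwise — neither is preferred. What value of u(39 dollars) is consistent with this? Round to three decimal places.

The first gamble pins u(54 dollars): it must equal 0.45·1 + 0.55·0 = 0.45.
Chaining: u(39 dollars) = 0.84·0.45 + 0.16·0.00 = 0.3780.

0.378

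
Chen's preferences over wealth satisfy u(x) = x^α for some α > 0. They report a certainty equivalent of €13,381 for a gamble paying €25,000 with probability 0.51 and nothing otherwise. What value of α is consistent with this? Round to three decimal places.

α ≈ 1.077

EU(lottery) = 0.51·25000^α + 0.49·0 = 0.51·25000^α.
Equating: 13381^α = 0.51·25000^α, i.e. 0.5352^α = 0.51.
Taking logs: α·ln(13381/25000) = ln(0.51), so α = -0.673345 / -0.625040 ≈ 1.077.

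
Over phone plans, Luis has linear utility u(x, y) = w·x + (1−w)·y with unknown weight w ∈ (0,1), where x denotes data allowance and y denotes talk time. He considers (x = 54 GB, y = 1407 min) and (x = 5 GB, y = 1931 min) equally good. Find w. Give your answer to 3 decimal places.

Indifference: w·54 + (1−w)·1407 = w·5 + (1−w)·1931.
Rearranging, 49·w − 524·(1−w) = 0.
The marginal rate of substitution is 524/49, so w = 524/(49+524) = 0.914.

w = 0.914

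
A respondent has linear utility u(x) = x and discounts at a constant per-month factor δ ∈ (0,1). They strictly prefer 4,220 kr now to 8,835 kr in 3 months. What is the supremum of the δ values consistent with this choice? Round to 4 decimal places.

δ < 0.7817

Comparing present values: 4220 > δ^3·8835.
Hence δ^3 < 4220/8835 = 0.47765, and x ↦ x^(1/3) is increasing on (0,∞).
δ < 0.47765^(1/3) = 0.7817.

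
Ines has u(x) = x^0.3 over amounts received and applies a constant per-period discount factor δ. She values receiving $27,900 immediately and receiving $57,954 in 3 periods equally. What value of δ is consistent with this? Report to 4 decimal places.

Equating discounted utilities: u(27900) = δ^3·u(57954) ⇒ δ^3 = u(27900)/u(57954).
Since u(x) = x^0.3, δ^3 = (27900/57954)^0.3 = 0.48142^0.3 = 0.80308.
So δ = 0.80308^(1/3) ≈ 0.9295.

δ ≈ 0.9295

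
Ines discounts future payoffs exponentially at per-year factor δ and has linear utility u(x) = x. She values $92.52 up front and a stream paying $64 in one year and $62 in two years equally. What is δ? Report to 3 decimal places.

δ ≈ 0.810

Equating present values: 92.52 = 64δ + 62δ².
Rearranged: 62δ² + 64δ − 92.52 = 0.
By the quadratic formula (taking the positive root), δ = (−64 + √27040.96) / 124 ≈ 0.810.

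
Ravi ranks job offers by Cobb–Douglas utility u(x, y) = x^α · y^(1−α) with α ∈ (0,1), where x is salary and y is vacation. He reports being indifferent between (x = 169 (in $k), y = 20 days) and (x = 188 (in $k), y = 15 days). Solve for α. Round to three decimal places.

Indifference: 169^α · 20^(1−α) = 188^α · 15^(1−α).
(169/188)^α = (15/20)^(1−α); take logs: α·ln(169/188) = (1−α)·ln(15/20), i.e. α·-0.106543 = (1−α)·-0.287682.
So α/(1−α) = (-0.287682)/(-0.106543) = 2.700149, and α = 2.700149/3.700149 ≈ 0.730.

α ≈ 0.730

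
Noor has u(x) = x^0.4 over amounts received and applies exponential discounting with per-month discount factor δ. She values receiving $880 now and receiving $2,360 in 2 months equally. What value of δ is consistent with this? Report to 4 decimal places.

Equating discounted utilities: u(880) = δ^2·u(2360) ⇒ δ^2 = u(880)/u(2360).
With u(x) = x^0.4: δ^2 = 880^0.4/2360^0.4 = (880/2360)^0.4 = 0.67395.
Hence δ = (0.67395)^(1/2) = 0.820945.

δ ≈ 0.8209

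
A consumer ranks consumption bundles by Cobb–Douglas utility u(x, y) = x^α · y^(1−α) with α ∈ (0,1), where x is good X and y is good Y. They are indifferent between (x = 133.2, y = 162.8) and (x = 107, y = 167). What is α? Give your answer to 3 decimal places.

α ≈ 0.104

The Cobb–Douglas utilities coincide, so 133.2^α·162.8^(1−α) = 107^α·167^(1−α).
Rearrange to (133.2/107)^α = (167/162.8)^(1−α) and take logs: α·0.219023 = (1−α)·0.025471.
So α/(1−α) = (0.025471)/(0.219023) = 0.116294, and α = 0.116294/1.116294 ≈ 0.104.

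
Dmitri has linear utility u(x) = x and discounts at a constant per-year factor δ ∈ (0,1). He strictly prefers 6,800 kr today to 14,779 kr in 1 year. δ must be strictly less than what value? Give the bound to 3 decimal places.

Comparing present values: 6800 > δ·14779.
So δ < 6800/14779 = 0.46011.

δ < 0.460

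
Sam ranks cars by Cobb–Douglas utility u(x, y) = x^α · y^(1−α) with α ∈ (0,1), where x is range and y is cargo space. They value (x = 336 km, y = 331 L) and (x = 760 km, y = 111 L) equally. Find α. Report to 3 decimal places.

The Cobb–Douglas utilities coincide, so 336^α·331^(1−α) = 760^α·111^(1−α).
Taking logs: α·ln 336 + (1−α)·ln 331 = α·ln 760 + (1−α)·ln 111, i.e. α·-0.816207 = (1−α)·-1.092588.
Thus α·(-1.908795) = -1.092588, so α = -1.092588/-1.908795 ≈ 0.572.

α ≈ 0.572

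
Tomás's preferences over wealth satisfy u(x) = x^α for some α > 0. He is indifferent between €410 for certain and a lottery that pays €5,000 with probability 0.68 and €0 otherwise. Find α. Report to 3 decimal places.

The lottery's expected utility is 0.68·u(5000) + 0.32·u(0) = 0.68·5000^α (since u(0) = 0 for α > 0).
Setting u(410) equal to that: 410^α = 0.68·5000^α ⇒ (410/5000)^α = 0.68.
α = ln(0.68) / ln(410/5000) = -0.385662/-2.501036 ≈ 0.154.

α ≈ 0.154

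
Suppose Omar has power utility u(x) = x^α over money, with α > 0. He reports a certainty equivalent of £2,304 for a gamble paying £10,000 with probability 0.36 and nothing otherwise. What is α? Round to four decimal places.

α ≈ 0.6960

The lottery's expected utility is 0.36·u(10000) + 0.64·u(0) = 0.36·10000^α (since u(0) = 0 for α > 0).
Setting u(2304) equal to that: 2304^α = 0.36·10000^α ⇒ (2304/10000)^α = 0.36.
Taking logs: α·ln(2304/10000) = ln(0.36), so α = -1.0216512 / -1.4679384 ≈ 0.6960.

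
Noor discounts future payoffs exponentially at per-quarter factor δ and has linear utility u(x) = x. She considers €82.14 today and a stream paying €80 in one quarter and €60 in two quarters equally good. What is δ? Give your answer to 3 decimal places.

Present value of the stream is 80·δ + 60·δ². Indifference gives 80δ + 60δ² = 82.14.
So 60δ² + 80δ − 82.14 = 0.
The positive root is δ = [−80 + √(80² + 4·60·82.14)] / (2·60) = (−80 + 161.597)/120 ≈ 0.680.

δ ≈ 0.680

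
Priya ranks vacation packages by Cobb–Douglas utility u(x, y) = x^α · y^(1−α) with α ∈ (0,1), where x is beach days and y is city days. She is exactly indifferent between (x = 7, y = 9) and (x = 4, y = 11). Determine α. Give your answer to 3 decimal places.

Indifference: 7^α · 9^(1−α) = 4^α · 11^(1−α).
Taking logs: α·ln 7 + (1−α)·ln 9 = α·ln 4 + (1−α)·ln 11, i.e. α·0.559616 = (1−α)·0.200671.
With A = 0.559616 and B = 0.200671: α·A = (1−α)·B, so α = B/(A+B) = 0.200671/0.760287 ≈ 0.264.

α ≈ 0.264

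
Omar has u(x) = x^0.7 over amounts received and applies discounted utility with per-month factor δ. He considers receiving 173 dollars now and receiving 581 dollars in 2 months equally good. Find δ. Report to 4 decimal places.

Indifference means u(173) = δ^2 · u(581), so δ^2 = u(173)/u(581).
Since u(x) = x^0.7, δ^2 = (173/581)^0.7 = 0.29776^0.7 = 0.42826.
Hence δ = (0.42826)^(1/2) = 0.654417.

δ ≈ 0.6544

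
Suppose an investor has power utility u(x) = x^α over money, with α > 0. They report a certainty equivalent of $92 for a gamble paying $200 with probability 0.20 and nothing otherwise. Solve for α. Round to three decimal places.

α ≈ 2.073

EU(lottery) = 0.20·200^α + 0.80·0 = 0.20·200^α.
Indifference: 92^α = 0.20·200^α, so (92/200)^α = 0.20.
α = ln(0.20) / ln(92/200) = -1.609438/-0.776529 ≈ 2.073.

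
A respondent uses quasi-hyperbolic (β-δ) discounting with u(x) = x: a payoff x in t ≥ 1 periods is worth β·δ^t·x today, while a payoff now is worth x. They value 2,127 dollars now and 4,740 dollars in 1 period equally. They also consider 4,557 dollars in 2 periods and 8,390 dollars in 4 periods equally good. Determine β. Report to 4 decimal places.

β ≈ 0.6089

The second indifference involves only future payoffs, so β cancels: β·δ^2·4557 = β·δ^4·8390, giving δ^2 = 4557/8390 = 0.54315, so δ = 0.73698.
The first indifference: 2127 = β·δ·4740, so β = 2127/(δ·4740) = 2127/(0.73698·4740) ≈ 0.6089.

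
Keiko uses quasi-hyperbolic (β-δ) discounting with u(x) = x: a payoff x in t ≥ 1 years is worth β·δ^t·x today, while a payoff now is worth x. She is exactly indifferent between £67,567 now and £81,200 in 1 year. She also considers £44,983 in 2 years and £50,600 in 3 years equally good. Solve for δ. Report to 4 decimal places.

δ ≈ 0.8890

From the later pair, β·δ^2·44983 = β·δ^3·50600; dividing through, δ = 44983/50600 = 0.88899.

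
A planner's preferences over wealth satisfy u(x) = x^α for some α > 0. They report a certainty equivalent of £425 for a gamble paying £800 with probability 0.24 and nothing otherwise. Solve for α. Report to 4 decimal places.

α ≈ 2.2562

EU(lottery) = 0.24·800^α + 0.76·0 = 0.24·800^α.
Equating: 425^α = 0.24·800^α, i.e. 0.5312^α = 0.24.
α = ln(0.24) / ln(425/800) = -1.4271164/-0.6325226 ≈ 2.2562.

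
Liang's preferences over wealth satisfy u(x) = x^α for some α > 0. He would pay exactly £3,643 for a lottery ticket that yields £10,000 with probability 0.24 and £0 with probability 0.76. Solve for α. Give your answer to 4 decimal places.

EU(lottery) = 0.24·10000^α + 0.76·0 = 0.24·10000^α.
Setting u(3643) equal to that: 3643^α = 0.24·10000^α ⇒ (3643/10000)^α = 0.24.
Take logs: α = ln 0.24 / ln(3643/10000) ≈ 1.413298.

α ≈ 1.4133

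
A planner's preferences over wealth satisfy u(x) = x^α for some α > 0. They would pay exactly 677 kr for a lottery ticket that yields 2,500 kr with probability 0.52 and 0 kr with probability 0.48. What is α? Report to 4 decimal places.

α ≈ 0.5006

Since u(0) = 0, the lottery's EU is 0.52·2500^α.
Indifference: 677^α = 0.52·2500^α, so (677/2500)^α = 0.52.
Taking logs: α·ln(677/2500) = ln(0.52), so α = -0.6539265 / -1.3063747 ≈ 0.5006.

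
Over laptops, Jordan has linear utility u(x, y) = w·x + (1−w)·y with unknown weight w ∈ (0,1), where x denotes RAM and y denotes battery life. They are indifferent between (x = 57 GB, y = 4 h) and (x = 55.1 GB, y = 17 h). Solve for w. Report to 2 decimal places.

Indifference: w·57 + (1−w)·4 = w·55.1 + (1−w)·17.
w·(57−55.1) = (1−w)·(17−4), i.e. w·1.9 = (1−w)·13.
So w/(1−w) = 13/1.9 = 6.8421, giving w = 13/(1.9+13) = 0.87.

w = 0.87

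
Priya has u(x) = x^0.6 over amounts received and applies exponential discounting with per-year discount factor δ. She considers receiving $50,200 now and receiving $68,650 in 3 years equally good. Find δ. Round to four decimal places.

δ ≈ 0.9393

Equating discounted utilities: u(50200) = δ^3·u(68650) ⇒ δ^3 = u(50200)/u(68650).
Since u(x) = x^0.6, δ^3 = (50200/68650)^0.6 = 0.73125^0.6 = 0.82878.
So δ = 0.82878^(1/3) ≈ 0.9393.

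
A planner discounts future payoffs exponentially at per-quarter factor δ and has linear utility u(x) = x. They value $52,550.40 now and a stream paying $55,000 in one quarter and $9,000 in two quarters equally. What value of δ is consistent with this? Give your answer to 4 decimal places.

Equating present values: 52550.40 = 55000δ + 9000δ².
So 9000δ² + 55000δ − 52550.40 = 0.
By the quadratic formula (taking the positive root), δ = (−55000 + √4916814400.00) / 18000 ≈ 0.8400.

δ ≈ 0.8400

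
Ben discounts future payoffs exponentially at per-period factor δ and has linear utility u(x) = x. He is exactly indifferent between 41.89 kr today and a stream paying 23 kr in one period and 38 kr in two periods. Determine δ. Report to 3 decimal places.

δ ≈ 0.790

Present value of the stream is 23·δ + 38·δ². Indifference gives 23δ + 38δ² = 41.89.
That is, 38δ² + 23δ − 41.89 = 0, a quadratic in δ.
By the quadratic formula (taking the positive root), δ = (−23 + √6896.28) / 76 ≈ 0.790.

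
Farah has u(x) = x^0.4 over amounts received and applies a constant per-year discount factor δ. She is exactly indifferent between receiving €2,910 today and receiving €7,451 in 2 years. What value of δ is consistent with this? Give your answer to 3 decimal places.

Equating discounted utilities: u(2910) = δ^2·u(7451) ⇒ δ^2 = u(2910)/u(7451).
Since u(x) = x^0.4, δ^2 = (2910/7451)^0.4 = 0.39055^0.4 = 0.68655.
Hence δ = (0.68655)^(1/2) = 0.82858.

δ ≈ 0.829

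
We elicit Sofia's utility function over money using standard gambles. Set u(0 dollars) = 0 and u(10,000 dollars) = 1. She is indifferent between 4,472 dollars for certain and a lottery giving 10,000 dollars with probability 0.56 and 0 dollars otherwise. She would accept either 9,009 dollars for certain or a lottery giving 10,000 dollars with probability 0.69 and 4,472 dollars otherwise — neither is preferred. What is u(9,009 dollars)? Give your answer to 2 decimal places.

From the first indifference, u(4,472 dollars) = 0.56·u(10,000 dollars) + 0.44·u(0 dollars) = 0.56·1 + 0.44·0 = 0.56.
Chaining: u(9,009 dollars) = 0.69·1.00 + 0.31·0.56 = 0.8636.

0.86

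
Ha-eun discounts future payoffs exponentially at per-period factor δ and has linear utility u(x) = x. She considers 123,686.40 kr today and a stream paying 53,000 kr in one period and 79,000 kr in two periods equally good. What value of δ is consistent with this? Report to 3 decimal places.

δ ≈ 0.960

Equating present values: 123686.40 = 53000δ + 79000δ².
That is, 79000δ² + 53000δ − 123686.40 = 0, a quadratic in δ.
The positive root is δ = [−53000 + √(53000² + 4·79000·123686.40)] / (2·79000) = (−53000 + 204680.000)/158000 ≈ 0.960.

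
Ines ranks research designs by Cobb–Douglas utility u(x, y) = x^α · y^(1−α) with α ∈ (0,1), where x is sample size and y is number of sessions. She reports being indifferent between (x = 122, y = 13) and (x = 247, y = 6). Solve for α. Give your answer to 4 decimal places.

α ≈ 0.5229

The Cobb–Douglas utilities coincide, so 122^α·13^(1−α) = 247^α·6^(1−α).
Rearrange to (122/247)^α = (6/13)^(1−α) and take logs: α·-0.7053673 = (1−α)·-0.7731899.
With A = -0.7053673 and B = -0.7731899: α·A = (1−α)·B, so α = B/(A+B) = -0.7731899/-1.4785572 ≈ 0.5229.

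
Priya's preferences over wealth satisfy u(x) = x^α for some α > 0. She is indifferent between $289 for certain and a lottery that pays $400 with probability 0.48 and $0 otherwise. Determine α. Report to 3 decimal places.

α ≈ 2.258

The lottery's expected utility is 0.48·u(400) + 0.52·u(0) = 0.48·400^α (since u(0) = 0 for α > 0).
Indifference: 289^α = 0.48·400^α, so (289/400)^α = 0.48.
α = ln(0.48) / ln(289/400) = -0.733969/-0.325038 ≈ 2.258.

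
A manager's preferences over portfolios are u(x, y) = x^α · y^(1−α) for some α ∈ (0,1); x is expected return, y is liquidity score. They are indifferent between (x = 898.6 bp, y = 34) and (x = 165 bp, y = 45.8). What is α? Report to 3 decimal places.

Indifference: 898.6^α · 34^(1−α) = 165^α · 45.8^(1−α).
(898.6/165)^α = (45.8/34)^(1−α); take logs: α·ln(898.6/165) = (1−α)·ln(45.8/34), i.e. α·1.694893 = (1−α)·0.297924.
Thus α·(1.992817) = 0.297924, so α = 0.297924/1.992817 ≈ 0.149.

α ≈ 0.149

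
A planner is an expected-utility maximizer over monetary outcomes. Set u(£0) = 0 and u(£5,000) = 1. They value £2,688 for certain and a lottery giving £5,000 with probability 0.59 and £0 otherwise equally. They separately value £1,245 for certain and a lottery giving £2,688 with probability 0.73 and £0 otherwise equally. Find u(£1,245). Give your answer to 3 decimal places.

First, u(£2,688) = 0.59·u(£5,000) + 0.41·u(£0) = 0.59.
The second indifference gives u(£1,245) = 0.73·u(£2,688) + 0.27·u(£0) = 0.73·0.59 + 0.27·0.00 = 0.4307.

0.431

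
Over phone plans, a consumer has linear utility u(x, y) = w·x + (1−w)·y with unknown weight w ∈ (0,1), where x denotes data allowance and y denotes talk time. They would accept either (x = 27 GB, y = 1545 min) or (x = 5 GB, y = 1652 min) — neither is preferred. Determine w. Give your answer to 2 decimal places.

u(27,1545) = u(5,1652) means w·27 + (1−w)·1545 = w·5 + (1−w)·1652.
Rearranging, 22·w − 107·(1−w) = 0.
Hence w = 107/(22+107) = 107/129 = 0.83.

w = 0.83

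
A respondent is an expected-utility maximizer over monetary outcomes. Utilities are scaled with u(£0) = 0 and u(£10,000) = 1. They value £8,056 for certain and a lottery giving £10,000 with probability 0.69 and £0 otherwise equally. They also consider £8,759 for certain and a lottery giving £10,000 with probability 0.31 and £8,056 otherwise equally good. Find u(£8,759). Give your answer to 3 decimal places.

0.786

First, u(£8,056) = 0.69·u(£10,000) + 0.31·u(£0) = 0.69.
Chaining: u(£8,759) = 0.31·1.00 + 0.69·0.69 = 0.7861.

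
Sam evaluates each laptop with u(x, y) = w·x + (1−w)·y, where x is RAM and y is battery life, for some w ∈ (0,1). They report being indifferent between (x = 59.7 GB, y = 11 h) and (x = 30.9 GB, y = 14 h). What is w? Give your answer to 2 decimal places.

Indifference: w·59.7 + (1−w)·11 = w·30.9 + (1−w)·14.
Collecting terms: w·28.8 = (1−w)·3.
Hence w = 3/(28.8+3) = 3/31.8 = 0.09.

w = 0.09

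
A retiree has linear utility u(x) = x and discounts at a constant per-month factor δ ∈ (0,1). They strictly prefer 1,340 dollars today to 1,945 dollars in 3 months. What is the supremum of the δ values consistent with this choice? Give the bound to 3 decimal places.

The preference means 1340 > δ^3·1945.
Hence δ^3 < 1340/1945 = 0.68895, and x ↦ x^(1/3) is increasing on (0,∞).
δ < (1340/1945)^(1/3) ≈ 0.883.

δ < 0.883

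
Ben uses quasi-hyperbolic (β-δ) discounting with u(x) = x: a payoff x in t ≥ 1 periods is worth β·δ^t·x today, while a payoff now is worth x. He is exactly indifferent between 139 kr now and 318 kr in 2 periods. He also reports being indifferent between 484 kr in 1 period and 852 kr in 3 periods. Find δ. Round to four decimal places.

Both payoffs in the second observation are in the future, so β drops out: δ^1·484 = δ^3·852 ⇒ δ^2 = 484/852 = 0.56808, so δ = 0.75371.

δ ≈ 0.7537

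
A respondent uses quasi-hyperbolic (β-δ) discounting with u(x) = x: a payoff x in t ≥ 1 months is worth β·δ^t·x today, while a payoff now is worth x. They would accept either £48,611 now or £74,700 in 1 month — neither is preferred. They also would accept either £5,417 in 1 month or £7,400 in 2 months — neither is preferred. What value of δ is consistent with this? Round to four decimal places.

From the later pair, β·δ^1·5417 = β·δ^2·7400; dividing through, δ = 5417/7400 = 0.73203.

δ ≈ 0.7320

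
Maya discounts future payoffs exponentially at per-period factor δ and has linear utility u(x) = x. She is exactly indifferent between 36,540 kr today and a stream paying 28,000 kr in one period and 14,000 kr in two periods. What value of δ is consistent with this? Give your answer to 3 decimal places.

δ ≈ 0.900

Present value of the stream is 28000·δ + 14000·δ². Indifference gives 28000δ + 14000δ² = 36540.
Rearranged: 14000δ² + 28000δ − 36540 = 0.
The positive root is δ = [−28000 + √(28000² + 4·14000·36540)] / (2·14000) = (−28000 + 53200.000)/28000 ≈ 0.900.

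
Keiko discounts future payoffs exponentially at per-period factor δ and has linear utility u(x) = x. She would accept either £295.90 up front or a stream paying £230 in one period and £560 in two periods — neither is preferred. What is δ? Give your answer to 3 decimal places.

Present value of the stream is 230·δ + 560·δ². Indifference gives 230δ + 560δ² = 295.90.
That is, 560δ² + 230δ − 295.90 = 0, a quadratic in δ.
By the quadratic formula (taking the positive root), δ = (−230 + √715716.00) / 1120 ≈ 0.550.

δ ≈ 0.550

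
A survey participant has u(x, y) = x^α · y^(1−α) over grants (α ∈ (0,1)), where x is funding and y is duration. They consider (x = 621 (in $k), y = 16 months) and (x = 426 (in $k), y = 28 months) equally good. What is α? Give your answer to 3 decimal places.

Indifference: 621^α · 16^(1−α) = 426^α · 28^(1−α).
Rearrange to (621/426)^α = (28/16)^(1−α) and take logs: α·0.376892 = (1−α)·0.559616.
Thus α·(0.936508) = 0.559616, so α = 0.559616/0.936508 ≈ 0.598.

α ≈ 0.598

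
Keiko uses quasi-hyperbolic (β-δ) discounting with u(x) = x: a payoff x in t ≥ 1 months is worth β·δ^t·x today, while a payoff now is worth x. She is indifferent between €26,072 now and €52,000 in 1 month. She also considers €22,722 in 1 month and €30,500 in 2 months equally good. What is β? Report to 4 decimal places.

Both payoffs in the second observation are in the future, so β drops out: δ^1·22722 = δ^2·30500 ⇒ δ = 22722/30500 = 0.74498.
Now use the now-vs-future pair: 26072 = β·δ·52000 gives β = 26072/(0.74498·52000) ≈ 0.6730.

β ≈ 0.6730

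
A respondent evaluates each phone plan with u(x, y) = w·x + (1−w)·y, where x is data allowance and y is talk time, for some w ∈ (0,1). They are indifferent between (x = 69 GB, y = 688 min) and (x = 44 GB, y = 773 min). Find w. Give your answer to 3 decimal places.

u(69,688) = u(44,773) means w·69 + (1−w)·688 = w·44 + (1−w)·773.
w·(69−44) = (1−w)·(773−688), i.e. w·25 = (1−w)·85.
So w/(1−w) = 85/25 = 3.4000, giving w = 85/(25+85) = 0.773.

w = 0.773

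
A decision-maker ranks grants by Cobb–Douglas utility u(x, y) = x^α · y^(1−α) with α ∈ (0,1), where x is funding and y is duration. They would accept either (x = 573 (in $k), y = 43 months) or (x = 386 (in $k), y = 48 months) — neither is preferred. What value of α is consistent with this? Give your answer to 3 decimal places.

Set the two utilities equal: 573^α·43^(1−α) = 386^α·48^(1−α).
Taking logs: α·ln 573 + (1−α)·ln 43 = α·ln 386 + (1−α)·ln 48, i.e. α·0.395048 = (1−α)·0.110001.
So α/(1−α) = (0.110001)/(0.395048) = 0.278450, and α = 0.278450/1.278450 ≈ 0.218.

α ≈ 0.218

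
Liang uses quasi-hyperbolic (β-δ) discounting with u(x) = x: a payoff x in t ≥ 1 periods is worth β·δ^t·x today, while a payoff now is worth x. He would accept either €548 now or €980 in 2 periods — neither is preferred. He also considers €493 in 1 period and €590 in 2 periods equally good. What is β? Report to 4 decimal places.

β ≈ 0.8009

The second indifference involves only future payoffs, so β cancels: β·δ^1·493 = β·δ^2·590, giving δ = 493/590 = 0.83559.
Now use the now-vs-future pair: 548 = β·δ^2·980 gives β = 548/(0.69822·980) ≈ 0.8009.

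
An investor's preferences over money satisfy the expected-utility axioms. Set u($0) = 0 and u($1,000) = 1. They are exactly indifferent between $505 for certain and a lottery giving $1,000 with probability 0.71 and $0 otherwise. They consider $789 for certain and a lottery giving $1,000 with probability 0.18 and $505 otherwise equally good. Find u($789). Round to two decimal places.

The first gamble pins u($505): it must equal 0.71·1 + 0.29·0 = 0.71.
Chaining: u($789) = 0.18·1.00 + 0.82·0.71 = 0.7622.

0.76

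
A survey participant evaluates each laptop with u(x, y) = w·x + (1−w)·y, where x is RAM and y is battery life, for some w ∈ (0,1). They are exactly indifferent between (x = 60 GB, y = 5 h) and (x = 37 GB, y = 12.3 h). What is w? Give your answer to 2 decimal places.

w = 0.24

Indifference: w·60 + (1−w)·5 = w·37 + (1−w)·12.3.
Rearranging, 23·w − 7.3·(1−w) = 0.
Hence w = 7.3/(23+7.3) = 7.3/30.3 = 0.24.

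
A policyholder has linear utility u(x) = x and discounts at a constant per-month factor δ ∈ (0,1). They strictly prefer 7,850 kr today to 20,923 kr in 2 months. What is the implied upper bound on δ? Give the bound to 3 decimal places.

δ < 0.613

The preference means 7850 > δ^2·20923.
So δ^2 < 7850/20923 = 0.37519; taking the square root of both positive sides preserves the inequality.
δ < 0.37519^(1/2) = 0.613.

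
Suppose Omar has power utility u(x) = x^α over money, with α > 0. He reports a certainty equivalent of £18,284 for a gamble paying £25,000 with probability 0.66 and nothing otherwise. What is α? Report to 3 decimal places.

Since u(0) = 0, the lottery's EU is 0.66·25000^α.
Setting u(18284) equal to that: 18284^α = 0.66·25000^α ⇒ (18284/25000)^α = 0.66.
Take logs: α = ln 0.66 / ln(18284/25000) ≈ 1.32816.

α ≈ 1.328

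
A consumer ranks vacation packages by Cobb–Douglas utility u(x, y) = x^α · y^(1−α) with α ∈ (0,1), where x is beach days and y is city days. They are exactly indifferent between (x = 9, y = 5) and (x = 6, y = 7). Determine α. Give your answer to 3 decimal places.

The Cobb–Douglas utilities coincide, so 9^α·5^(1−α) = 6^α·7^(1−α).
(9/6)^α = (7/5)^(1−α); take logs: α·ln(9/6) = (1−α)·ln(7/5), i.e. α·0.405465 = (1−α)·0.336472.
With A = 0.405465 and B = 0.336472: α·A = (1−α)·B, so α = B/(A+B) = 0.336472/0.741937 ≈ 0.454.

α ≈ 0.454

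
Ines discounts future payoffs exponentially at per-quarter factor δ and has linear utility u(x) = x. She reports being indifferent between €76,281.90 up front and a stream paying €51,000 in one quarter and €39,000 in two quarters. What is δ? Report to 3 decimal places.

δ ≈ 0.890

Equating present values: 76281.90 = 51000δ + 39000δ².
So 39000δ² + 51000δ − 76281.90 = 0.
δ = (−51000 + √(51000² + 4·39000·76281.90)) / (2·39000) = (−51000 + √14500976400.00) / 78000 ≈ 0.890.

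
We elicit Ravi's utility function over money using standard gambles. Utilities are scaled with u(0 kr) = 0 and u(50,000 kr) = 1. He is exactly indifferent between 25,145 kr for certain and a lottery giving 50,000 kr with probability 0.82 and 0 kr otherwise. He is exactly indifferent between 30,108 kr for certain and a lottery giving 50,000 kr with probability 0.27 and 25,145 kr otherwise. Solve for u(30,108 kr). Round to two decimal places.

0.87

The first gamble pins u(25,145 kr): it must equal 0.82·1 + 0.18·0 = 0.82.
The second indifference gives u(30,108 kr) = 0.27·u(50,000 kr) + 0.73·u(25,145 kr) = 0.27·1.00 + 0.73·0.82 = 0.8686.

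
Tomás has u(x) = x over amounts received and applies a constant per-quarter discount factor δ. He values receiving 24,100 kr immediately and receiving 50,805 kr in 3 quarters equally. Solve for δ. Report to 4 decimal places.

Equating discounted utilities: u(24100) = δ^3·u(50805) ⇒ δ^3 = u(24100)/u(50805).
With u(x) = x: δ^3 = 24100/50805 = 0.47436.
Hence δ = (0.47436)^(1/3) = 0.779896.

δ ≈ 0.7799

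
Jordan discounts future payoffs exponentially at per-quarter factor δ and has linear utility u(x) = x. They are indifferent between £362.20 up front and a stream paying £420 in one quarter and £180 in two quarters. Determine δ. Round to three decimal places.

δ ≈ 0.670

Present value of the stream is 420·δ + 180·δ². Indifference gives 420δ + 180δ² = 362.20.
That is, 180δ² + 420δ − 362.20 = 0, a quadratic in δ.
The positive root is δ = [−420 + √(420² + 4·180·362.20)] / (2·180) = (−420 + 661.199)/360 ≈ 0.670.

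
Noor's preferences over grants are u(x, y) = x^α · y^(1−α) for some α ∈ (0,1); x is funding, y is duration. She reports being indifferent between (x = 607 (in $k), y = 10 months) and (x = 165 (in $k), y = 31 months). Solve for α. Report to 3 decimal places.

Set the two utilities equal: 607^α·10^(1−α) = 165^α·31^(1−α).
(607/165)^α = (31/10)^(1−α); take logs: α·ln(607/165) = (1−α)·ln(31/10), i.e. α·1.302583 = (1−α)·1.131402.
With A = 1.302583 and B = 1.131402: α·A = (1−α)·B, so α = B/(A+B) = 1.131402/2.433985 ≈ 0.465.

α ≈ 0.465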